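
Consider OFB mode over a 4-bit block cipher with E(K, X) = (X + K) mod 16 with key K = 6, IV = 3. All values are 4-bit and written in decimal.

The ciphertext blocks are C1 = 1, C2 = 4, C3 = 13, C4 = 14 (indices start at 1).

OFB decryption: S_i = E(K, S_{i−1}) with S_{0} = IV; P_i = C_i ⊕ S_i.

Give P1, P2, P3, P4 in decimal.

P1 = 8, P2 = 11, P3 = 8, P4 = 5

P1: S = E(K, 3) = 9; 1 ⊕ 9 = 8.
P2: S = E(K, 9) = 15; 4 ⊕ 15 = 11.
P3: S = E(K, 15) = 5; 13 ⊕ 5 = 8.
P4: S = E(K, 5) = 11; 14 ⊕ 11 = 5.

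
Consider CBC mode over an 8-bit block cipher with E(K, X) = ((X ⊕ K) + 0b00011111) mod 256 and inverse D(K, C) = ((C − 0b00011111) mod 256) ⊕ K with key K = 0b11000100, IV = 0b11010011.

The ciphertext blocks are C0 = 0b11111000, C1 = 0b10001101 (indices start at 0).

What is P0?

P0 = 0b11001110

CBC decryption: P_i = D(K, C_i) ⊕ C_{i−1}, with C_{−1} = IV.
P0: D(K, 0b11111000) = 0b00011101; 0b00011101 ⊕ 0b11010011 = 0b11001110.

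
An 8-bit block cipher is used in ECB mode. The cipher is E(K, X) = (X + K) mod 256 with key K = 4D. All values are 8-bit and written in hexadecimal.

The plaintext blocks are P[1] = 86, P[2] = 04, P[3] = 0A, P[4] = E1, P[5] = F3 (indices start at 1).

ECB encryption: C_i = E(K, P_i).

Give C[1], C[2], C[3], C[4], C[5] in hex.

C[1]: E(K, 86) = D3.
C[2]: E(K, 04) = 51.
C[3]: E(K, 0A) = 57.
C[4]: E(K, E1) = 2E.
C[5]: E(K, F3) = 40.

C[1] = D3, C[2] = 51, C[3] = 57, C[4] = 2E, C[5] = 40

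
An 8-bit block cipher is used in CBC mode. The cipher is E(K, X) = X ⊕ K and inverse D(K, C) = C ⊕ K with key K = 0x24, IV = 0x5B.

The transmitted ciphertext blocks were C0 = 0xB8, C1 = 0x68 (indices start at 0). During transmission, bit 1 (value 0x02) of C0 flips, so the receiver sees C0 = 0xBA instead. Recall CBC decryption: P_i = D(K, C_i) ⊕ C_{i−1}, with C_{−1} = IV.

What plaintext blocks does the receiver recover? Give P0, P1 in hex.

P0 = 0xC5, P1 = 0xF6

Only C0 changed, to 0xBA. In CBC, a change in C_i garbles P_i and flips the same bit in P_{i+1}. Decrypting the received ciphertext:
P0: D(K, 0xBA) = 0x9E; 0x9E ⊕ 0x5B = 0xC5.
P1: D(K, 0x68) = 0x4C; 0x4C ⊕ 0xBA = 0xF6.
Blocks that differ from the original plaintext: P0, P1.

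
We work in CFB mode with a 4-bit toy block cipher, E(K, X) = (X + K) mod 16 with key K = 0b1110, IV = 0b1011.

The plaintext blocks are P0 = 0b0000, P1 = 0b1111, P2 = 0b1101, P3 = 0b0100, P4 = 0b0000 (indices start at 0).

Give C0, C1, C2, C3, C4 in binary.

CFB encryption: C_i = P_i ⊕ E(K, C_{i−1}), with C_{−1} = IV.
C0: E(K, 0b1011) = 0b1001; 0b0000 ⊕ 0b1001 = 0b1001.
C1: E(K, 0b1001) = 0b0111; 0b1111 ⊕ 0b0111 = 0b1000.
C2: E(K, 0b1000) = 0b0110; 0b1101 ⊕ 0b0110 = 0b1011.
C3: E(K, 0b1011) = 0b1001; 0b0100 ⊕ 0b1001 = 0b1101.
C4: E(K, 0b1101) = 0b1011; 0b0000 ⊕ 0b1011 = 0b1011.

C0 = 0b1001, C1 = 0b1000, C2 = 0b1011, C3 = 0b1101, C4 = 0b1011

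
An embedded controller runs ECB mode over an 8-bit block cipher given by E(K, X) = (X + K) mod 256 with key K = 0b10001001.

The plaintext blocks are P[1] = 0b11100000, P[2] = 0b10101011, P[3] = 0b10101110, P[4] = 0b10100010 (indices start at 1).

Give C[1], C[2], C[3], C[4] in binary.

ECB encryption: C_i = E(K, P_i).
C[1]: E(K, 0b11100000) = 0b01101001.
C[2]: E(K, 0b10101011) = 0b00110100.
C[3]: E(K, 0b10101110) = 0b00110111.
C[4]: E(K, 0b10100010) = 0b00101011.

C[1] = 0b01101001, C[2] = 0b00110100, C[3] = 0b00110111, C[4] = 0b00101011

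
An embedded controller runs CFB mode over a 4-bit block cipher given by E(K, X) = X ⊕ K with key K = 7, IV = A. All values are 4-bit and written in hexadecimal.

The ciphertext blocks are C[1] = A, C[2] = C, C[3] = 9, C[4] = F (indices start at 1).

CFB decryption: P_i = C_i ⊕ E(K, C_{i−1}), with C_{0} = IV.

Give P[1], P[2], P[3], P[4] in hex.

P[1]: E(K, A) = D; A ⊕ D = 7.
P[2]: E(K, A) = D; C ⊕ D = 1.
P[3]: E(K, C) = B; 9 ⊕ B = 2.
P[4]: E(K, 9) = E; F ⊕ E = 1.

P[1] = 7, P[2] = 1, P[3] = 2, P[4] = 1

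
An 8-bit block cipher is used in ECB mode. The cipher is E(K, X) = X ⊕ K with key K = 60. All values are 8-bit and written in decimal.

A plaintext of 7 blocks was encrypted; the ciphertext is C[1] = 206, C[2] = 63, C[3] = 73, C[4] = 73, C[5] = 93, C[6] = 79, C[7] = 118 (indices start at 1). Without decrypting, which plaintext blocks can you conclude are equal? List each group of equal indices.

P[3] = P[4]

ECB encrypts each block independently with the same key, so equal ciphertext blocks imply equal plaintext blocks.
C[3] = C[4] = 73, so P[3] = P[4].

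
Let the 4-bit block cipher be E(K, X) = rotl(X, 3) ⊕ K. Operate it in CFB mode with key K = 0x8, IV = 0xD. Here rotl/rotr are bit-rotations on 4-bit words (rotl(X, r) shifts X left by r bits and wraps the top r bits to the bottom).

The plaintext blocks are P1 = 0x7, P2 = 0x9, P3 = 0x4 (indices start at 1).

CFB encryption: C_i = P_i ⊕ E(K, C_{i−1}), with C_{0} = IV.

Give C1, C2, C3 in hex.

C1 = 0x1, C2 = 0x9, C3 = 0x0

C1: E(K, 0xD) = 0x6; 0x7 ⊕ 0x6 = 0x1.
C2: E(K, 0x1) = 0x0; 0x9 ⊕ 0x0 = 0x9.
C3: E(K, 0x9) = 0x4; 0x4 ⊕ 0x4 = 0x0.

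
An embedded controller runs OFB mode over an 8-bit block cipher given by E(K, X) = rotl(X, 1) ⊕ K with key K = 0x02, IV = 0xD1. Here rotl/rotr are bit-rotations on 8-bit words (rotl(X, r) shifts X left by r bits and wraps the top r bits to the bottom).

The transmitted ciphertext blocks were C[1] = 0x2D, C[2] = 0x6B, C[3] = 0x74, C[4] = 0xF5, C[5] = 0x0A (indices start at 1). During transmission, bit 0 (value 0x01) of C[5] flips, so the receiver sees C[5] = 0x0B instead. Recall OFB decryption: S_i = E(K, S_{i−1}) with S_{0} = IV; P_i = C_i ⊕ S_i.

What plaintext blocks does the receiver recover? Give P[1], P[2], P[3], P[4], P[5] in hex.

P[1] = 0x8C, P[2] = 0x2A, P[3] = 0xF4, P[4] = 0xF6, P[5] = 0x0F

Only C[5] changed, to 0x0B. In OFB, a change in C_i flips the same bit in P_i only; the keystream is unaffected. Decrypting the received ciphertext:
P[1]: S = E(K, 0xD1) = 0xA1; 0x2D ⊕ 0xA1 = 0x8C.
P[2]: S = E(K, 0xA1) = 0x41; 0x6B ⊕ 0x41 = 0x2A.
P[3]: S = E(K, 0x41) = 0x80; 0x74 ⊕ 0x80 = 0xF4.
P[4]: S = E(K, 0x80) = 0x03; 0xF5 ⊕ 0x03 = 0xF6.
P[5]: S = E(K, 0x03) = 0x04; 0x0B ⊕ 0x04 = 0x0F.
Blocks that differ from the original plaintext: P[5].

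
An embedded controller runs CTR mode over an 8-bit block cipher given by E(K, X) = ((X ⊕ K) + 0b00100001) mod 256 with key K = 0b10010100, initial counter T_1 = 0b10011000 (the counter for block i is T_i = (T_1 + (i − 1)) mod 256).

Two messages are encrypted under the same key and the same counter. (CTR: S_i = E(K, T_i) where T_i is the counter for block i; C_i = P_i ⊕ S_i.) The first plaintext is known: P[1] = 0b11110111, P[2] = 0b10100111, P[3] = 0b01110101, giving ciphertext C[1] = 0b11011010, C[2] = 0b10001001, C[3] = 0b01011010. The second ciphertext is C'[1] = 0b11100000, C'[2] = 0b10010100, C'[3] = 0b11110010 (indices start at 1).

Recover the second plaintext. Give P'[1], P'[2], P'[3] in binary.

P'[1] = 0b11001101, P'[2] = 0b10111010, P'[3] = 0b11011101

In CTR with a reused counter, both messages share the same keystream S_i, so C_i ⊕ C'_i = P_i ⊕ P'_i and thus P'_i = P_i ⊕ C_i ⊕ C'_i.
P'[1]: 0b11110111 ⊕ 0b11011010 ⊕ 0b11100000 = 0b11001101.
P'[2]: 0b10100111 ⊕ 0b10001001 ⊕ 0b10010100 = 0b10111010.
P'[3]: 0b01110101 ⊕ 0b01011010 ⊕ 0b11110010 = 0b11011101.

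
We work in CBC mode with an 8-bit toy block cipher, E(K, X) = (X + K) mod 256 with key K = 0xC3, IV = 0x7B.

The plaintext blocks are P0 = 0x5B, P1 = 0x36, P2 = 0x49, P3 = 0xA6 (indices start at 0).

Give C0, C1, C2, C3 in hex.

CBC encryption: C_i = E(K, P_i ⊕ C_{i−1}), with C_{−1} = IV.
C0: P0 ⊕ 0x7B = 0x20; E(K, 0x20) = 0xE3.
C1: P1 ⊕ 0xE3 = 0xD5; E(K, 0xD5) = 0x98.
C2: P2 ⊕ 0x98 = 0xD1; E(K, 0xD1) = 0x94.
C3: P3 ⊕ 0x94 = 0x32; E(K, 0x32) = 0xF5.

C0 = 0xE3, C1 = 0x98, C2 = 0x94, C3 = 0xF5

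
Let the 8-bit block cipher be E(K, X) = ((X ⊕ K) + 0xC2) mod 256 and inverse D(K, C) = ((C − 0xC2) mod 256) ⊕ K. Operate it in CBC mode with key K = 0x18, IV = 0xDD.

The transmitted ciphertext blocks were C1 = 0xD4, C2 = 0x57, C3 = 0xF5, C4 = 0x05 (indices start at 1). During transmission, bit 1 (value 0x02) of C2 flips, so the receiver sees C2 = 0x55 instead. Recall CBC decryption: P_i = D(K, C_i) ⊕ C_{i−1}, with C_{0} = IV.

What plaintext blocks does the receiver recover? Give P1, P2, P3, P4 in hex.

P1 = 0xD7, P2 = 0x5F, P3 = 0x7E, P4 = 0xAE

Only C2 changed, to 0x55. In CBC, a change in C_i garbles P_i and flips the same bit in P_{i+1}. Decrypting the received ciphertext:
P1: D(K, 0xD4) = 0x0A; 0x0A ⊕ 0xDD = 0xD7.
P2: D(K, 0x55) = 0x8B; 0x8B ⊕ 0xD4 = 0x5F.
P3: D(K, 0xF5) = 0x2B; 0x2B ⊕ 0x55 = 0x7E.
P4: D(K, 0x05) = 0x5B; 0x5B ⊕ 0xF5 = 0xAE.
Blocks that differ from the original plaintext: P2, P3.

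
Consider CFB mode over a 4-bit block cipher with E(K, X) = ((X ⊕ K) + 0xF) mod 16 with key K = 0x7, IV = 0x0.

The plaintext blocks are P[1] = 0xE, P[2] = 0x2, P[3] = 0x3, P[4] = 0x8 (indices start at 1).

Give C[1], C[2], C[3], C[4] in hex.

C[1] = 0x8, C[2] = 0xC, C[3] = 0x9, C[4] = 0x5

CFB encryption: C_i = P_i ⊕ E(K, C_{i−1}), with C_{0} = IV.
C[1]: E(K, 0x0) = 0x6; 0xE ⊕ 0x6 = 0x8.
C[2]: E(K, 0x8) = 0xE; 0x2 ⊕ 0xE = 0xC.
C[3]: E(K, 0xC) = 0xA; 0x3 ⊕ 0xA = 0x9.
C[4]: E(K, 0x9) = 0xD; 0x8 ⊕ 0xD = 0x5.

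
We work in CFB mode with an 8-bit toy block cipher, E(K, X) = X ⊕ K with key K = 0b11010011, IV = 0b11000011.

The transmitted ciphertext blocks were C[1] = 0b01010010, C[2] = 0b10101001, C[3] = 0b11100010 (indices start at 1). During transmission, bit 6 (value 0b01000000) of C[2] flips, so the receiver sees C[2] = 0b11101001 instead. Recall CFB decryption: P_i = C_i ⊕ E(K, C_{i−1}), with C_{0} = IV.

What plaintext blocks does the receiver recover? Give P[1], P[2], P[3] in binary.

P[1] = 0b01000010, P[2] = 0b01101000, P[3] = 0b11011000

Only C[2] changed, to 0b11101001. In CFB, a change in C_i flips the same bit in P_i and garbles P_{i+1}. Decrypting the received ciphertext:
P[1]: E(K, 0b11000011) = 0b00010000; 0b01010010 ⊕ 0b00010000 = 0b01000010.
P[2]: E(K, 0b01010010) = 0b10000001; 0b11101001 ⊕ 0b10000001 = 0b01101000.
P[3]: E(K, 0b11101001) = 0b00111010; 0b11100010 ⊕ 0b00111010 = 0b11011000.
Blocks that differ from the original plaintext: P[2], P[3].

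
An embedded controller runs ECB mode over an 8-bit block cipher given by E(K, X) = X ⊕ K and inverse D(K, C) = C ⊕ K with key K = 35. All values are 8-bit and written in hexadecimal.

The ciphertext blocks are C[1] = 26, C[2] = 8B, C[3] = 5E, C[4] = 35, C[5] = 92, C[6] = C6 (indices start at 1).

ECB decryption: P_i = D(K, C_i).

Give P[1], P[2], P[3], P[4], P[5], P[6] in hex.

P[1] = 13, P[2] = BE, P[3] = 6B, P[4] = 00, P[5] = A7, P[6] = F3

P[1]: D(K, 26) = 13.
P[2]: D(K, 8B) = BE.
P[3]: D(K, 5E) = 6B.
P[4]: D(K, 35) = 00.
P[5]: D(K, 92) = A7.
P[6]: D(K, C6) = F3.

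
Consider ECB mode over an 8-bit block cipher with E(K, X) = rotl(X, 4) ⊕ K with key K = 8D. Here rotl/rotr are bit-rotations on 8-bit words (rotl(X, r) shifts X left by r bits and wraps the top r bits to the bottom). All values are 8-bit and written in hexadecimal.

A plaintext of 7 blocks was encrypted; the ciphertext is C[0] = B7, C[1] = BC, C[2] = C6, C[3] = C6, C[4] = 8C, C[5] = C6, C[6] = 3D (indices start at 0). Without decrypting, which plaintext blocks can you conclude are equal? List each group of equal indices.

P[2] = P[3] = P[5]

ECB encrypts each block independently with the same key, so equal ciphertext blocks imply equal plaintext blocks.
C[2] = C[3] = C[5] = C6, so P[2] = P[3] = P[5].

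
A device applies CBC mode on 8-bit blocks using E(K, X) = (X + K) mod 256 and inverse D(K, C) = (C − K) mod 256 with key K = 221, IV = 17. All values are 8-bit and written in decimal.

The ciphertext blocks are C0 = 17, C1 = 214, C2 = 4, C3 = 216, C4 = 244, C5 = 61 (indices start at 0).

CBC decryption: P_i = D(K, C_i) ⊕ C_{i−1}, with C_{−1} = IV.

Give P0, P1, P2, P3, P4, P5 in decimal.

P0: D(K, 17) = 52; 52 ⊕ 17 = 37.
P1: D(K, 214) = 249; 249 ⊕ 17 = 232.
P2: D(K, 4) = 39; 39 ⊕ 214 = 241.
P3: D(K, 216) = 251; 251 ⊕ 4 = 255.
P4: D(K, 244) = 23; 23 ⊕ 216 = 207.
P5: D(K, 61) = 96; 96 ⊕ 244 = 148.

P0 = 37, P1 = 232, P2 = 241, P3 = 255, P4 = 207, P5 = 148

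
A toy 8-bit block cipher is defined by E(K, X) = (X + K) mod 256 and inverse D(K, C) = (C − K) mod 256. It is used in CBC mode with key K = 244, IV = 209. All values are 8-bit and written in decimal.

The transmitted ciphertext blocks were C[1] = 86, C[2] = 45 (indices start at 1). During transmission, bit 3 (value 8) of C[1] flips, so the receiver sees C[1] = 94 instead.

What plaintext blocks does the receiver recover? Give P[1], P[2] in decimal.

CBC decryption: P_i = D(K, C_i) ⊕ C_{i−1}, with C_{0} = IV.
Only C[1] changed, to 94. In CBC, a change in C_i garbles P_i and flips the same bit in P_{i+1}. Decrypting the received ciphertext:
P[1]: D(K, 94) = 106; 106 ⊕ 209 = 187.
P[2]: D(K, 45) = 57; 57 ⊕ 94 = 103.
Blocks that differ from the original plaintext: P[1], P[2].

P[1] = 187, P[2] = 103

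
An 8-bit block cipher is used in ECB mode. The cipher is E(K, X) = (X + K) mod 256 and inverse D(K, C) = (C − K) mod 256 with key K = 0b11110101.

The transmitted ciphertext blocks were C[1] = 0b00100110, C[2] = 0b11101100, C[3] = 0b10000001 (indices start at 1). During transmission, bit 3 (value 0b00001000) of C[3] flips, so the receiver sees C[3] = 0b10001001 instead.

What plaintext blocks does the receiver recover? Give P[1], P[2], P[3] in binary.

ECB decryption: P_i = D(K, C_i).
Only C[3] changed, to 0b10001001. In ECB, a change in C_i affects only P_i. Decrypting the received ciphertext:
P[1]: D(K, 0b00100110) = 0b00110001.
P[2]: D(K, 0b11101100) = 0b11110111.
P[3]: D(K, 0b10001001) = 0b10010100.
Blocks that differ from the original plaintext: P[3].

P[1] = 0b00110001, P[2] = 0b11110111, P[3] = 0b10010100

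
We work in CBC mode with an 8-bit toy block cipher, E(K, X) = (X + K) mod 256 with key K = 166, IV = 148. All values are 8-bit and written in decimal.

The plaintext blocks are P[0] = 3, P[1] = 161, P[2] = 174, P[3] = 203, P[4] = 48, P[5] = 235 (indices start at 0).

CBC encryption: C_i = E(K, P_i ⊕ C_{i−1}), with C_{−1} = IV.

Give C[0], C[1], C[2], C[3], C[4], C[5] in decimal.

C[0] = 61, C[1] = 66, C[2] = 146, C[3] = 255, C[4] = 117, C[5] = 68

C[0]: P[0] ⊕ 148 = 151; E(K, 151) = 61.
C[1]: P[1] ⊕ 61 = 156; E(K, 156) = 66.
C[2]: P[2] ⊕ 66 = 236; E(K, 236) = 146.
C[3]: P[3] ⊕ 146 = 89; E(K, 89) = 255.
C[4]: P[4] ⊕ 255 = 207; E(K, 207) = 117.
C[5]: P[5] ⊕ 117 = 158; E(K, 158) = 68.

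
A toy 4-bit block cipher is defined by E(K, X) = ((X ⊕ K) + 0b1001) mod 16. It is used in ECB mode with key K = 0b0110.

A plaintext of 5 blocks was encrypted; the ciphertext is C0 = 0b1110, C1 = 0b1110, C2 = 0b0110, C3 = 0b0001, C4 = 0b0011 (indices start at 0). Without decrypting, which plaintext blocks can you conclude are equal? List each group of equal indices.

ECB encrypts each block independently with the same key, so equal ciphertext blocks imply equal plaintext blocks.
C0 = C1 = 0b1110, so P0 = P1.

P0 = P1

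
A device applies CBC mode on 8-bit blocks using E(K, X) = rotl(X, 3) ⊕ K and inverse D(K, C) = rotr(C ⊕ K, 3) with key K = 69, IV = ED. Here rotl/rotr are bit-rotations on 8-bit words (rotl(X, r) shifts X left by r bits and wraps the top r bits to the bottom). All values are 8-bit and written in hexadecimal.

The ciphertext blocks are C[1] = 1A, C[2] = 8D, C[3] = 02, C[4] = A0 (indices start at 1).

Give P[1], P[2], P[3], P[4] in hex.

CBC decryption: P_i = D(K, C_i) ⊕ C_{i−1}, with C_{0} = IV.
P[1]: D(K, 1A) = 6E; 6E ⊕ ED = 83.
P[2]: D(K, 8D) = 9C; 9C ⊕ 1A = 86.
P[3]: D(K, 02) = 6D; 6D ⊕ 8D = E0.
P[4]: D(K, A0) = 39; 39 ⊕ 02 = 3B.

P[1] = 83, P[2] = 86, P[3] = E0, P[4] = 3B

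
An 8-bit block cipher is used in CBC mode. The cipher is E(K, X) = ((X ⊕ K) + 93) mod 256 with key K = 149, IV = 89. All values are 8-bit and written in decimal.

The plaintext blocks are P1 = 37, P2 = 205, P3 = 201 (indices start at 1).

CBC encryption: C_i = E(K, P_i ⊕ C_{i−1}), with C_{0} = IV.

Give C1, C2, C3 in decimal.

C1: P1 ⊕ 89 = 124; E(K, 124) = 70.
C2: P2 ⊕ 70 = 139; E(K, 139) = 123.
C3: P3 ⊕ 123 = 178; E(K, 178) = 132.

C1 = 70, C2 = 123, C3 = 132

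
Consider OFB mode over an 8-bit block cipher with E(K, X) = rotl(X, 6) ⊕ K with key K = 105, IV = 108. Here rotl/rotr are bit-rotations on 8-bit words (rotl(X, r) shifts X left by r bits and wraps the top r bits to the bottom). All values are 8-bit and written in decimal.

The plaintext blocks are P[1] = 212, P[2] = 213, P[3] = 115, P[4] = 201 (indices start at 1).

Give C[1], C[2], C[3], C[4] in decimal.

OFB encryption: S_i = E(K, S_{i−1}) with S_{0} = IV; C_i = P_i ⊕ S_i.
C[1]: S = E(K, 108) = 114; 212 ⊕ 114 = 166.
C[2]: S = E(K, 114) = 245; 213 ⊕ 245 = 32.
C[3]: S = E(K, 245) = 20; 115 ⊕ 20 = 103.
C[4]: S = E(K, 20) = 108; 201 ⊕ 108 = 165.

C[1] = 166, C[2] = 32, C[3] = 103, C[4] = 165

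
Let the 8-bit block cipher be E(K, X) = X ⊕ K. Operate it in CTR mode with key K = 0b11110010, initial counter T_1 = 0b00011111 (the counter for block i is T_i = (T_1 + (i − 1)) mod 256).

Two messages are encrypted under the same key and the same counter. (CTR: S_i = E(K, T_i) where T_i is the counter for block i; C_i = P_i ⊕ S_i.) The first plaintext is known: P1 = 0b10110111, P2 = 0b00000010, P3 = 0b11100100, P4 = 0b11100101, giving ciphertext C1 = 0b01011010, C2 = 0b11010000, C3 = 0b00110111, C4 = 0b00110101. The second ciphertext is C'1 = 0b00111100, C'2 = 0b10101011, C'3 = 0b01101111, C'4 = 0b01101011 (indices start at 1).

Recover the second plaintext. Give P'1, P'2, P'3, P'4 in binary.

P'1 = 0b11010001, P'2 = 0b01111001, P'3 = 0b10111100, P'4 = 0b10111011

In CTR with a reused counter, both messages share the same keystream S_i, so C_i ⊕ C'_i = P_i ⊕ P'_i and thus P'_i = P_i ⊕ C_i ⊕ C'_i.
P'1: 0b10110111 ⊕ 0b01011010 ⊕ 0b00111100 = 0b11010001.
P'2: 0b00000010 ⊕ 0b11010000 ⊕ 0b10101011 = 0b01111001.
P'3: 0b11100100 ⊕ 0b00110111 ⊕ 0b01101111 = 0b10111100.
P'4: 0b11100101 ⊕ 0b00110101 ⊕ 0b01101011 = 0b10111011.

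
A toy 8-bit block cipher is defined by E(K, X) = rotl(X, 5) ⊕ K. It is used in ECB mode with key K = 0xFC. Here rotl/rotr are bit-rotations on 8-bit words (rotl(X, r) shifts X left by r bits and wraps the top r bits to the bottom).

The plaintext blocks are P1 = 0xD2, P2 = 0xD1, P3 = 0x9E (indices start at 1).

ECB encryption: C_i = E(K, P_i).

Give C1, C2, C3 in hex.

C1 = 0xA6, C2 = 0xC6, C3 = 0x2F

C1: E(K, 0xD2) = 0xA6.
C2: E(K, 0xD1) = 0xC6.
C3: E(K, 0x9E) = 0x2F.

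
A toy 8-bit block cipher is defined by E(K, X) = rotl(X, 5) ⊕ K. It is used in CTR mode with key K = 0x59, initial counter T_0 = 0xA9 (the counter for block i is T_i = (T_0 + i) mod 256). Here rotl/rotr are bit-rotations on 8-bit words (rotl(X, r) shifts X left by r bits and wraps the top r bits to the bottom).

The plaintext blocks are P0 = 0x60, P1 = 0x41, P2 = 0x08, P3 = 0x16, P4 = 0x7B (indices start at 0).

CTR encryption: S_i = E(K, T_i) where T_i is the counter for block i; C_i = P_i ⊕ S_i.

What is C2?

C0: T = 0xA9, S = E(K, T) = 0x6C; 0x60 ⊕ 0x6C = 0x0C.
C1: T = 0xAA, S = E(K, T) = 0x0C; 0x41 ⊕ 0x0C = 0x4D.
C2: T = 0xAB, S = E(K, T) = 0x2C; 0x08 ⊕ 0x2C = 0x24.

C2 = 0x24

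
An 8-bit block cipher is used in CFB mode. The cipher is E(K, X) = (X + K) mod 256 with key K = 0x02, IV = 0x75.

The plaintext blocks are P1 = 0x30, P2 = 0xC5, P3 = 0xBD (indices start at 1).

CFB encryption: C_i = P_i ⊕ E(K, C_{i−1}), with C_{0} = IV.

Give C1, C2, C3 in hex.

C1 = 0x47, C2 = 0x8C, C3 = 0x33

C1: E(K, 0x75) = 0x77; 0x30 ⊕ 0x77 = 0x47.
C2: E(K, 0x47) = 0x49; 0xC5 ⊕ 0x49 = 0x8C.
C3: E(K, 0x8C) = 0x8E; 0xBD ⊕ 0x8E = 0x33.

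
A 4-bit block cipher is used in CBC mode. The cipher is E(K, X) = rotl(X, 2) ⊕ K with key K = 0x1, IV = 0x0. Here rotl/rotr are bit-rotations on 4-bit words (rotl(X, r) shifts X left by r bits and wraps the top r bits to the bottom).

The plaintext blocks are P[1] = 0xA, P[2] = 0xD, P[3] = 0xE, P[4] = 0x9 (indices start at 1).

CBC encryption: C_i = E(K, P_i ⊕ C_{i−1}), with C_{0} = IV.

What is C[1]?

C[1] = 0xB

C[1]: P[1] ⊕ 0x0 = 0xA; E(K, 0xA) = 0xB.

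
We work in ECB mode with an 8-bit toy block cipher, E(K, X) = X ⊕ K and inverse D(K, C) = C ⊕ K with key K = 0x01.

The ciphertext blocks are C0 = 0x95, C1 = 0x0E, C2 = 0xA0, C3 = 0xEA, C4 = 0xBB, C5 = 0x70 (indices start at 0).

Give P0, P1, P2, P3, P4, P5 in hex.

ECB decryption: P_i = D(K, C_i).
P0: D(K, 0x95) = 0x94.
P1: D(K, 0x0E) = 0x0F.
P2: D(K, 0xA0) = 0xA1.
P3: D(K, 0xEA) = 0xEB.
P4: D(K, 0xBB) = 0xBA.
P5: D(K, 0x70) = 0x71.

P0 = 0x94, P1 = 0x0F, P2 = 0xA1, P3 = 0xEB, P4 = 0xBA, P5 = 0x71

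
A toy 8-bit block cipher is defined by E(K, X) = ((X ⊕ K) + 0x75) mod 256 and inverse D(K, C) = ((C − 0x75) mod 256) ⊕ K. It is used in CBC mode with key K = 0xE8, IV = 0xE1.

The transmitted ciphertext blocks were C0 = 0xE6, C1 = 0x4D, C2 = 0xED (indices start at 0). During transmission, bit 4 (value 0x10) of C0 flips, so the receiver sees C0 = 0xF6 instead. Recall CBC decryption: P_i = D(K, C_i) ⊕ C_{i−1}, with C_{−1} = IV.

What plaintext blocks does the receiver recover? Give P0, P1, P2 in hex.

Only C0 changed, to 0xF6. In CBC, a change in C_i garbles P_i and flips the same bit in P_{i+1}. Decrypting the received ciphertext:
P0: D(K, 0xF6) = 0x69; 0x69 ⊕ 0xE1 = 0x88.
P1: D(K, 0x4D) = 0x30; 0x30 ⊕ 0xF6 = 0xC6.
P2: D(K, 0xED) = 0x90; 0x90 ⊕ 0x4D = 0xDD.
Blocks that differ from the original plaintext: P0, P1.

P0 = 0x88, P1 = 0xC6, P2 = 0xDD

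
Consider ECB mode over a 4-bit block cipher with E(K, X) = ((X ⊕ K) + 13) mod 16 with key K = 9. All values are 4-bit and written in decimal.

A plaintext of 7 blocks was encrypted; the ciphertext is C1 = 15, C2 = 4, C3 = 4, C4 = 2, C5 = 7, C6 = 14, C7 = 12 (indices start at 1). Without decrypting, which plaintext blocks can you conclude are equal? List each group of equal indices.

P2 = P3

ECB encrypts each block independently with the same key, so equal ciphertext blocks imply equal plaintext blocks.
C2 = C3 = 4, so P2 = P3.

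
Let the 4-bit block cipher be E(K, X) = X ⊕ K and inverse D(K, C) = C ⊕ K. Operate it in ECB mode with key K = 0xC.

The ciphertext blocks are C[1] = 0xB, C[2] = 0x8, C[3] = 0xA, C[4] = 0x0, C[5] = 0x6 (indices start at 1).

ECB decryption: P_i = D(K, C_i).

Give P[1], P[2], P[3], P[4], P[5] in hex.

P[1]: D(K, 0xB) = 0x7.
P[2]: D(K, 0x8) = 0x4.
P[3]: D(K, 0xA) = 0x6.
P[4]: D(K, 0x0) = 0xC.
P[5]: D(K, 0x6) = 0xA.

P[1] = 0x7, P[2] = 0x4, P[3] = 0x6, P[4] = 0xC, P[5] = 0xA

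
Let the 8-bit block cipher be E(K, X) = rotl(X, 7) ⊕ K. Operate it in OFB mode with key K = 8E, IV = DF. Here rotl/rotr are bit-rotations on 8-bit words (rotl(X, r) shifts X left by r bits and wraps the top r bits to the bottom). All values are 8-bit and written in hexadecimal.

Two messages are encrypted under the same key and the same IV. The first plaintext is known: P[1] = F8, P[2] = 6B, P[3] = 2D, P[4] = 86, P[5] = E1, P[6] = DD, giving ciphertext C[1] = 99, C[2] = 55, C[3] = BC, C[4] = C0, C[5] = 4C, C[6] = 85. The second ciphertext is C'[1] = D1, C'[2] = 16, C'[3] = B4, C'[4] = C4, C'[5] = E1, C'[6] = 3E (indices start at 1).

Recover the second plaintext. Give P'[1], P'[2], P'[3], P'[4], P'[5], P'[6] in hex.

In OFB with a reused IV, both messages share the same keystream S_i, so C_i ⊕ C'_i = P_i ⊕ P'_i and thus P'_i = P_i ⊕ C_i ⊕ C'_i.
P'[1]: F8 ⊕ 99 ⊕ D1 = B0.
P'[2]: 6B ⊕ 55 ⊕ 16 = 28.
P'[3]: 2D ⊕ BC ⊕ B4 = 25.
P'[4]: 86 ⊕ C0 ⊕ C4 = 82.
P'[5]: E1 ⊕ 4C ⊕ E1 = 4C.
P'[6]: DD ⊕ 85 ⊕ 3E = 66.

P'[1] = B0, P'[2] = 28, P'[3] = 25, P'[4] = 82, P'[5] = 4C, P'[6] = 66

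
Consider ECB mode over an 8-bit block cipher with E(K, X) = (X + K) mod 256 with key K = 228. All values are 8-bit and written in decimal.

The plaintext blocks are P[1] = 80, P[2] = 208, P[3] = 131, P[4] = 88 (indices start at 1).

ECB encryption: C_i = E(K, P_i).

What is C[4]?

C[4]: E(K, 88) = 60.

C[4] = 60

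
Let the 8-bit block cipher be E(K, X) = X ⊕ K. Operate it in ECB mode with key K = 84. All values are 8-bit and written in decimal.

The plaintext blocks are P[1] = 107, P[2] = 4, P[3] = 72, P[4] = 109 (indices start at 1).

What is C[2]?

C[2] = 80

ECB encryption: C_i = E(K, P_i).
C[2]: E(K, 4) = 80.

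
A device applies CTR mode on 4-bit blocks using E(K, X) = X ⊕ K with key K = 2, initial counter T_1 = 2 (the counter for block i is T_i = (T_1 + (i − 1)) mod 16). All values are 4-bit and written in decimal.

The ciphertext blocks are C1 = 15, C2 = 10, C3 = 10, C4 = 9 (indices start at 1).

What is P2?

CTR decryption: S_i = E(K, T_i) where T_i is the counter for block i; P_i = C_i ⊕ S_i.
P2: T = 3, S = E(K, T) = 1; 10 ⊕ 1 = 11.

P2 = 11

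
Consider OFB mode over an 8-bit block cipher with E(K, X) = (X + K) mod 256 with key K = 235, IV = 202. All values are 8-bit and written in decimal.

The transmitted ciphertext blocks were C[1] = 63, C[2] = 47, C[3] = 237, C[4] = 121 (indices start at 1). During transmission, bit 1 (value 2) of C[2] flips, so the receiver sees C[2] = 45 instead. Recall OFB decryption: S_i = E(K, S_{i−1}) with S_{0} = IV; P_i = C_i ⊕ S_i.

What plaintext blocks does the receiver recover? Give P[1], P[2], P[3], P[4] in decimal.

P[1] = 138, P[2] = 141, P[3] = 102, P[4] = 15

Only C[2] changed, to 45. In OFB, a change in C_i flips the same bit in P_i only; the keystream is unaffected. Decrypting the received ciphertext:
P[1]: S = E(K, 202) = 181; 63 ⊕ 181 = 138.
P[2]: S = E(K, 181) = 160; 45 ⊕ 160 = 141.
P[3]: S = E(K, 160) = 139; 237 ⊕ 139 = 102.
P[4]: S = E(K, 139) = 118; 121 ⊕ 118 = 15.
Blocks that differ from the original plaintext: P[2].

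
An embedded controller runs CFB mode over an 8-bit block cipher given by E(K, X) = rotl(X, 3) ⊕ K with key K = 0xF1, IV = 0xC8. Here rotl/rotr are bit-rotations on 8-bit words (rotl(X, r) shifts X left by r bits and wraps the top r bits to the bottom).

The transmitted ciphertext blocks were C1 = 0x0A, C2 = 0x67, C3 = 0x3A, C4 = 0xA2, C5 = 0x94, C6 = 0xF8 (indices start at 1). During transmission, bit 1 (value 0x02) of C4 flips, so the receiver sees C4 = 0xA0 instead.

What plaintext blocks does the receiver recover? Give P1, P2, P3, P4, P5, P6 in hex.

CFB decryption: P_i = C_i ⊕ E(K, C_{i−1}), with C_{0} = IV.
Only C4 changed, to 0xA0. In CFB, a change in C_i flips the same bit in P_i and garbles P_{i+1}. Decrypting the received ciphertext:
P1: E(K, 0xC8) = 0xB7; 0x0A ⊕ 0xB7 = 0xBD.
P2: E(K, 0x0A) = 0xA1; 0x67 ⊕ 0xA1 = 0xC6.
P3: E(K, 0x67) = 0xCA; 0x3A ⊕ 0xCA = 0xF0.
P4: E(K, 0x3A) = 0x20; 0xA0 ⊕ 0x20 = 0x80.
P5: E(K, 0xA0) = 0xF4; 0x94 ⊕ 0xF4 = 0x60.
P6: E(K, 0x94) = 0x55; 0xF8 ⊕ 0x55 = 0xAD.
Blocks that differ from the original plaintext: P4, P5.

P1 = 0xBD, P2 = 0xC6, P3 = 0xF0, P4 = 0x80, P5 = 0x60, P6 = 0xAD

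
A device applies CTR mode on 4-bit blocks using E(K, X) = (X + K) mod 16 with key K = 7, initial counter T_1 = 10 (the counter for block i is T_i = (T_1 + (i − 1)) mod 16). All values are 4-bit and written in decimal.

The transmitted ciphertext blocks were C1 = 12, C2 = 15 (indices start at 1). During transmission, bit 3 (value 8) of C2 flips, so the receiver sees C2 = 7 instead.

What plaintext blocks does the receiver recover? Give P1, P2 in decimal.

CTR decryption: S_i = E(K, T_i) where T_i is the counter for block i; P_i = C_i ⊕ S_i.
Only C2 changed, to 7. In CTR, a change in C_i flips the same bit in P_i only; the keystream is unaffected. Decrypting the received ciphertext:
P1: T = 10, S = E(K, T) = 1; 12 ⊕ 1 = 13.
P2: T = 11, S = E(K, T) = 2; 7 ⊕ 2 = 5.
Blocks that differ from the original plaintext: P2.

P1 = 13, P2 = 5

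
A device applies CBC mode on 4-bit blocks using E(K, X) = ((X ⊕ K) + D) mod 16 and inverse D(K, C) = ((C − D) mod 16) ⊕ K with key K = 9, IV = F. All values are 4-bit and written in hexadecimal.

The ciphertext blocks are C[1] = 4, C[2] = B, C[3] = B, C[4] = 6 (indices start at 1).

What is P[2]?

P[2] = 3

CBC decryption: P_i = D(K, C_i) ⊕ C_{i−1}, with C_{0} = IV.
P[2]: D(K, B) = 7; 7 ⊕ 4 = 3.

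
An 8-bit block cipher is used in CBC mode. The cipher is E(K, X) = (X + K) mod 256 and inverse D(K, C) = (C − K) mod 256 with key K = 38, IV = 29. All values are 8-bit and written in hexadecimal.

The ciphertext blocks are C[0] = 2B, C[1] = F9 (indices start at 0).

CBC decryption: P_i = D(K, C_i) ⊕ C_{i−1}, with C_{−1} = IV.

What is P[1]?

P[1] = EA

P[1]: D(K, F9) = C1; C1 ⊕ 2B = EA.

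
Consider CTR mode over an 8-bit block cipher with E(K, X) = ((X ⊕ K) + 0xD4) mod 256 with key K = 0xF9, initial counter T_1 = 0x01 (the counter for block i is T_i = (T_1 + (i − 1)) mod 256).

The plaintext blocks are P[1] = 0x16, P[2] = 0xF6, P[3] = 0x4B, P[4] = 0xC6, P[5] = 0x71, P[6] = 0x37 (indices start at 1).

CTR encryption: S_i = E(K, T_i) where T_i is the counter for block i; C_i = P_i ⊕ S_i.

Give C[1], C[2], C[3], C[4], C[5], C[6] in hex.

C[1]: T = 0x01, S = E(K, T) = 0xCC; 0x16 ⊕ 0xCC = 0xDA.
C[2]: T = 0x02, S = E(K, T) = 0xCF; 0xF6 ⊕ 0xCF = 0x39.
C[3]: T = 0x03, S = E(K, T) = 0xCE; 0x4B ⊕ 0xCE = 0x85.
C[4]: T = 0x04, S = E(K, T) = 0xD1; 0xC6 ⊕ 0xD1 = 0x17.
C[5]: T = 0x05, S = E(K, T) = 0xD0; 0x71 ⊕ 0xD0 = 0xA1.
C[6]: T = 0x06, S = E(K, T) = 0xD3; 0x37 ⊕ 0xD3 = 0xE4.

C[1] = 0xDA, C[2] = 0x39, C[3] = 0x85, C[4] = 0x17, C[5] = 0xA1, C[6] = 0xE4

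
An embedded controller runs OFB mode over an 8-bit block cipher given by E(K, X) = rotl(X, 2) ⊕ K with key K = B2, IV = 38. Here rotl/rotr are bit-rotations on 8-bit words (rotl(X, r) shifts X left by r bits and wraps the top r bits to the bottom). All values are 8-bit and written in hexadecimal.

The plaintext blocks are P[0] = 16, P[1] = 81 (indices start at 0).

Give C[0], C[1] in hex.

OFB encryption: S_i = E(K, S_{i−1}) with S_{−1} = IV; C_i = P_i ⊕ S_i.
C[0]: S = E(K, 38) = 52; 16 ⊕ 52 = 44.
C[1]: S = E(K, 52) = FB; 81 ⊕ FB = 7A.

C[0] = 44, C[1] = 7A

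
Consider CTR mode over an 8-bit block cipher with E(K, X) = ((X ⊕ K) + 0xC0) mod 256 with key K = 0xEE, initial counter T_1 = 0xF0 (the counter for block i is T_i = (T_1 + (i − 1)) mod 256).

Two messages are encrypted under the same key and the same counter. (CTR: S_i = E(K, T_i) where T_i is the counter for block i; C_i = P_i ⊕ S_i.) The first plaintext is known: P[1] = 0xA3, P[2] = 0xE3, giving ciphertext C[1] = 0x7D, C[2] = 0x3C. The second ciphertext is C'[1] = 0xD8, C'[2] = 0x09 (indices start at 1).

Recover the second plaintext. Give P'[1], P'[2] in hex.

P'[1] = 0x06, P'[2] = 0xD6

In CTR with a reused counter, both messages share the same keystream S_i, so C_i ⊕ C'_i = P_i ⊕ P'_i and thus P'_i = P_i ⊕ C_i ⊕ C'_i.
P'[1]: 0xA3 ⊕ 0x7D ⊕ 0xD8 = 0x06.
P'[2]: 0xE3 ⊕ 0x3C ⊕ 0x09 = 0xD6.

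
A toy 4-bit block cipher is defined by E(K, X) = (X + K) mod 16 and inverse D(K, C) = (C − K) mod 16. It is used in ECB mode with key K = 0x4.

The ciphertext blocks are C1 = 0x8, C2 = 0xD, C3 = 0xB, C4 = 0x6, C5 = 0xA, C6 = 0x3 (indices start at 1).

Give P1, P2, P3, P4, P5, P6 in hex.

ECB decryption: P_i = D(K, C_i).
P1: D(K, 0x8) = 0x4.
P2: D(K, 0xD) = 0x9.
P3: D(K, 0xB) = 0x7.
P4: D(K, 0x6) = 0x2.
P5: D(K, 0xA) = 0x6.
P6: D(K, 0x3) = 0xF.

P1 = 0x4, P2 = 0x9, P3 = 0x7, P4 = 0x2, P5 = 0x6, P6 = 0xF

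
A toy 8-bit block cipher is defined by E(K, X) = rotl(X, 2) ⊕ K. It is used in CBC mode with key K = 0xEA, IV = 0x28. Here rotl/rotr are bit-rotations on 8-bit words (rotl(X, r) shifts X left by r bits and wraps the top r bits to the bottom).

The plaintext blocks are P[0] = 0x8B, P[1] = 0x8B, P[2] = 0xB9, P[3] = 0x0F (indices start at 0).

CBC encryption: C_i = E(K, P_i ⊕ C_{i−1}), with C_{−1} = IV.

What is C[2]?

C[2] = 0x59

C[0]: P[0] ⊕ 0x28 = 0xA3; E(K, 0xA3) = 0x64.
C[1]: P[1] ⊕ 0x64 = 0xEF; E(K, 0xEF) = 0x55.
C[2]: P[2] ⊕ 0x55 = 0xEC; E(K, 0xEC) = 0x59.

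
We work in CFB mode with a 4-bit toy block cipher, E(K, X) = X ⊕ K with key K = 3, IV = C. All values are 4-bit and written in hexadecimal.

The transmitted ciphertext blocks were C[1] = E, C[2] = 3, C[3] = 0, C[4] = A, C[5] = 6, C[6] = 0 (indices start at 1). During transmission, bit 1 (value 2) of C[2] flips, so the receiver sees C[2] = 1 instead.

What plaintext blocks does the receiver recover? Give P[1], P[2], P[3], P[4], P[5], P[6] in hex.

P[1] = 1, P[2] = C, P[3] = 2, P[4] = 9, P[5] = F, P[6] = 5

CFB decryption: P_i = C_i ⊕ E(K, C_{i−1}), with C_{0} = IV.
Only C[2] changed, to 1. In CFB, a change in C_i flips the same bit in P_i and garbles P_{i+1}. Decrypting the received ciphertext:
P[1]: E(K, C) = F; E ⊕ F = 1.
P[2]: E(K, E) = D; 1 ⊕ D = C.
P[3]: E(K, 1) = 2; 0 ⊕ 2 = 2.
P[4]: E(K, 0) = 3; A ⊕ 3 = 9.
P[5]: E(K, A) = 9; 6 ⊕ 9 = F.
P[6]: E(K, 6) = 5; 0 ⊕ 5 = 5.
Blocks that differ from the original plaintext: P[2], P[3].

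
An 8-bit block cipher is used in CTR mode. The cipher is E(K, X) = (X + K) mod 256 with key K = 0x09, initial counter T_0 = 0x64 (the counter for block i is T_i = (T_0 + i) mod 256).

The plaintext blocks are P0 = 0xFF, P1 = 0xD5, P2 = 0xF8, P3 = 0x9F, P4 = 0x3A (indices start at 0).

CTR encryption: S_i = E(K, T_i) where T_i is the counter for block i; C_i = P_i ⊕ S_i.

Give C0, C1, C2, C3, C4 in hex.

C0: T = 0x64, S = E(K, T) = 0x6D; 0xFF ⊕ 0x6D = 0x92.
C1: T = 0x65, S = E(K, T) = 0x6E; 0xD5 ⊕ 0x6E = 0xBB.
C2: T = 0x66, S = E(K, T) = 0x6F; 0xF8 ⊕ 0x6F = 0x97.
C3: T = 0x67, S = E(K, T) = 0x70; 0x9F ⊕ 0x70 = 0xEF.
C4: T = 0x68, S = E(K, T) = 0x71; 0x3A ⊕ 0x71 = 0x4B.

C0 = 0x92, C1 = 0xBB, C2 = 0x97, C3 = 0xEF, C4 = 0x4B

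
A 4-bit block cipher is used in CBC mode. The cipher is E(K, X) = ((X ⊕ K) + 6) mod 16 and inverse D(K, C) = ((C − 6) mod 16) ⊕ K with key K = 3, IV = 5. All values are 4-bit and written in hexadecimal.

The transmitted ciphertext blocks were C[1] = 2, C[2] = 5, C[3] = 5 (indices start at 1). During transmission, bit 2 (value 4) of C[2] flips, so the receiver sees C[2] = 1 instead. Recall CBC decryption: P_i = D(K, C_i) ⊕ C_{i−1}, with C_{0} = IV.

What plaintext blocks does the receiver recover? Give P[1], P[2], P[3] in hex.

Only C[2] changed, to 1. In CBC, a change in C_i garbles P_i and flips the same bit in P_{i+1}. Decrypting the received ciphertext:
P[1]: D(K, 2) = F; F ⊕ 5 = A.
P[2]: D(K, 1) = 8; 8 ⊕ 2 = A.
P[3]: D(K, 5) = C; C ⊕ 1 = D.
Blocks that differ from the original plaintext: P[2], P[3].

P[1] = A, P[2] = A, P[3] = D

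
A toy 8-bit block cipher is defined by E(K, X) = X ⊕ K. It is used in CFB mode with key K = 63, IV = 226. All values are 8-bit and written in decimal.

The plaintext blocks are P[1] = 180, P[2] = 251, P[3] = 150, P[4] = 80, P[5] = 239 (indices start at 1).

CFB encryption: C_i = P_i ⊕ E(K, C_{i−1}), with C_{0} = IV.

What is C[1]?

C[1]: E(K, 226) = 221; 180 ⊕ 221 = 105.

C[1] = 105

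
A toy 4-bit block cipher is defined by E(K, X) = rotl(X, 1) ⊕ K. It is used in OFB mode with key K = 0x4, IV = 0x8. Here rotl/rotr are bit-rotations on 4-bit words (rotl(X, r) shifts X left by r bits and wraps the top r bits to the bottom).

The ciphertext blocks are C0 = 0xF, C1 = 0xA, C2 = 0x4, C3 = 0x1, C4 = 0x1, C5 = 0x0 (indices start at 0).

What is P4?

P4 = 0xB

OFB decryption: S_i = E(K, S_{i−1}) with S_{−1} = IV; P_i = C_i ⊕ S_i.
P0: S = E(K, 0x8) = 0x5; 0xF ⊕ 0x5 = 0xA.
P1: S = E(K, 0x5) = 0xE; 0xA ⊕ 0xE = 0x4.
P2: S = E(K, 0xE) = 0x9; 0x4 ⊕ 0x9 = 0xD.
P3: S = E(K, 0x9) = 0x7; 0x1 ⊕ 0x7 = 0x6.
P4: S = E(K, 0x7) = 0xA; 0x1 ⊕ 0xA = 0xB.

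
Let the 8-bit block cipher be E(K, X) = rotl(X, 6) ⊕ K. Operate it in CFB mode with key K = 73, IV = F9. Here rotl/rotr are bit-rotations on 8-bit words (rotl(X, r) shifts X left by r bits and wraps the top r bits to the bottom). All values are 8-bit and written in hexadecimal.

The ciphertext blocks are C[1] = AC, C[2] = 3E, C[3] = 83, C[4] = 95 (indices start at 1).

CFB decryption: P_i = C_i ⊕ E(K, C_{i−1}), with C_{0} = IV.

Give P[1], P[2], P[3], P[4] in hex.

P[1]: E(K, F9) = 0D; AC ⊕ 0D = A1.
P[2]: E(K, AC) = 58; 3E ⊕ 58 = 66.
P[3]: E(K, 3E) = FC; 83 ⊕ FC = 7F.
P[4]: E(K, 83) = 93; 95 ⊕ 93 = 06.

P[1] = A1, P[2] = 66, P[3] = 7F, P[4] = 06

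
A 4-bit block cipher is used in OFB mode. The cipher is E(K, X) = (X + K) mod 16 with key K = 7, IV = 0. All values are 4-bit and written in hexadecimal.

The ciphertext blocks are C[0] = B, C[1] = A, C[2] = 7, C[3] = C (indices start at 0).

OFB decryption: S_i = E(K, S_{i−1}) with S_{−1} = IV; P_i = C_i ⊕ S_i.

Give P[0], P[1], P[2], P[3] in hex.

P[0]: S = E(K, 0) = 7; B ⊕ 7 = C.
P[1]: S = E(K, 7) = E; A ⊕ E = 4.
P[2]: S = E(K, E) = 5; 7 ⊕ 5 = 2.
P[3]: S = E(K, 5) = C; C ⊕ C = 0.

P[0] = C, P[1] = 4, P[2] = 2, P[3] = 0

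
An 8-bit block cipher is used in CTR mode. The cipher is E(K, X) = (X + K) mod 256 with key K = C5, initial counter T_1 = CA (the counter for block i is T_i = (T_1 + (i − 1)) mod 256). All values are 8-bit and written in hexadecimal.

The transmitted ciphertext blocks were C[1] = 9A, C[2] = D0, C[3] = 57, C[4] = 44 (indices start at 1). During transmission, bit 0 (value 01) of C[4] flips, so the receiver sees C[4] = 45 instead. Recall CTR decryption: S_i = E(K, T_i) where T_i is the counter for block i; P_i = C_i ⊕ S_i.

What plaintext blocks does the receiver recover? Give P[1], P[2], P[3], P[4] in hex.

P[1] = 15, P[2] = 40, P[3] = C6, P[4] = D7

Only C[4] changed, to 45. In CTR, a change in C_i flips the same bit in P_i only; the keystream is unaffected. Decrypting the received ciphertext:
P[1]: T = CA, S = E(K, T) = 8F; 9A ⊕ 8F = 15.
P[2]: T = CB, S = E(K, T) = 90; D0 ⊕ 90 = 40.
P[3]: T = CC, S = E(K, T) = 91; 57 ⊕ 91 = C6.
P[4]: T = CD, S = E(K, T) = 92; 45 ⊕ 92 = D7.
Blocks that differ from the original plaintext: P[4].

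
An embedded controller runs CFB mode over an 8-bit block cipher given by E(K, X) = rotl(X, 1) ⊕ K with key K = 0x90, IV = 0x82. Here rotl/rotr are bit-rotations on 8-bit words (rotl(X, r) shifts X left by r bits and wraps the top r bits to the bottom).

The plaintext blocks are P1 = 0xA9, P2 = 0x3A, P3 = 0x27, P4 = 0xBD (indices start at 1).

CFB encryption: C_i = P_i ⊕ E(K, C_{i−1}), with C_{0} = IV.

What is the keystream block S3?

C1: E(K, 0x82) = 0x95; 0xA9 ⊕ 0x95 = 0x3C.
C2: E(K, 0x3C) = 0xE8; 0x3A ⊕ 0xE8 = 0xD2.
C3: E(K, 0xD2) = 0x35; 0x27 ⊕ 0x35 = 0x12.
So S3 = 0x35.

0x35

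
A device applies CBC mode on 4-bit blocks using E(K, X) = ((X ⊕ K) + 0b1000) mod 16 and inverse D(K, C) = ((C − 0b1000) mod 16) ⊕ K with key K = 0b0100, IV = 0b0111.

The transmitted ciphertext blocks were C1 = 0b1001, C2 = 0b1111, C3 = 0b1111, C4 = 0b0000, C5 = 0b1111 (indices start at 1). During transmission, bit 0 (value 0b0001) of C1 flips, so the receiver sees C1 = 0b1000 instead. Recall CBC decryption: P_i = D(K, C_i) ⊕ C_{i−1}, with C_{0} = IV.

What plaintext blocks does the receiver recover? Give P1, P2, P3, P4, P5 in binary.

Only C1 changed, to 0b1000. In CBC, a change in C_i garbles P_i and flips the same bit in P_{i+1}. Decrypting the received ciphertext:
P1: D(K, 0b1000) = 0b0100; 0b0100 ⊕ 0b0111 = 0b0011.
P2: D(K, 0b1111) = 0b0011; 0b0011 ⊕ 0b1000 = 0b1011.
P3: D(K, 0b1111) = 0b0011; 0b0011 ⊕ 0b1111 = 0b1100.
P4: D(K, 0b0000) = 0b1100; 0b1100 ⊕ 0b1111 = 0b0011.
P5: D(K, 0b1111) = 0b0011; 0b0011 ⊕ 0b0000 = 0b0011.
Blocks that differ from the original plaintext: P1, P2.

P1 = 0b0011, P2 = 0b1011, P3 = 0b1100, P4 = 0b0011, P5 = 0b0011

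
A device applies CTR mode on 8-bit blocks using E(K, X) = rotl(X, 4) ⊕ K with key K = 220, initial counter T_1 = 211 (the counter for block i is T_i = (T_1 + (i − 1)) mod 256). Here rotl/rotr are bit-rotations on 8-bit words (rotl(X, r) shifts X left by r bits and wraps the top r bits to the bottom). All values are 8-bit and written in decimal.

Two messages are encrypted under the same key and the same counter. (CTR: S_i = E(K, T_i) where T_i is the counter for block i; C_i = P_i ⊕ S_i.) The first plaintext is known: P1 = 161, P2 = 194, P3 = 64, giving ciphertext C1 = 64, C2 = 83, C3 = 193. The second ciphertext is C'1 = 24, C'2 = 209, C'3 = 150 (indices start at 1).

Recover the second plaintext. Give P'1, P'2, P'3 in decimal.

P'1 = 249, P'2 = 64, P'3 = 23

In CTR with a reused counter, both messages share the same keystream S_i, so C_i ⊕ C'_i = P_i ⊕ P'_i and thus P'_i = P_i ⊕ C_i ⊕ C'_i.
P'1: 161 ⊕ 64 ⊕ 24 = 249.
P'2: 194 ⊕ 83 ⊕ 209 = 64.
P'3: 64 ⊕ 193 ⊕ 150 = 23.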